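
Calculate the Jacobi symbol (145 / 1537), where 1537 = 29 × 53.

0

Reciprocity: 145 ≡ 1 and 1537 ≡ 1 (mod 4), so (145/1537) = +(1537/145).
Reduce top mod 145: now compute (87/145).
Reciprocity: 87 ≡ 3 and 145 ≡ 1 (mod 4), so (87/145) = +(145/87).
Reduce top mod 87: now compute (58/87).
Pull out 2: since 87 ≡ 7 (mod 8), (2/87) = +1.
Reciprocity: 29 ≡ 1 and 87 ≡ 3 (mod 4), so (29/87) = +(87/29).
Reduce top mod 29: now compute (0/29).
Top reduces to 0: gcd > 1, so the symbol is 0.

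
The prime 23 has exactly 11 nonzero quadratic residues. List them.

Square k = 1,…,11 (k and 23−k give the same square):
1²=1, 2²=4, 3²=9, 4²=16, 5²≡2, 6²≡13, 7²≡3, 8²≡18, 9²≡12, 10²≡8, 11²≡6 (mod 23).
So the quadratic residues mod 23 are {1, 2, 3, 4, 6, 8, 9, 12, 13, 16, 18}.

1,2,3,4,6,8,9,12,13,16,18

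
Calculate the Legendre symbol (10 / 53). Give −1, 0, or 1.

Pull out 2: since 53 ≡ 5 (mod 8), (2/53) = -1.
Reciprocity: 5 ≡ 1 and 53 ≡ 1 (mod 4), so (5/53) = +(53/5).
Reduce top mod 5: now compute (3/5).
Reciprocity: 3 ≡ 3 and 5 ≡ 1 (mod 4), so (3/5) = +(5/3).
Reduce top mod 3: now compute (2/3).
Pull out 2: since 3 ≡ 3 (mod 8), (2/3) = -1.
Reached (1/3) = 1. Collecting the sign flips along the way, the symbol is +1.

1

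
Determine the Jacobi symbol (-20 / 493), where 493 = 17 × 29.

First reduce: -20 ≡ 473 (mod 493).
Reciprocity: 473 ≡ 1 and 493 ≡ 1 (mod 4), so (473/493) = +(493/473).
Reduce top mod 473: now compute (20/473).
Pull out 2^2: since 473 ≡ 1 (mod 8), (2/473) = +1, so (2/473)^2 = +1.
Reciprocity: 5 ≡ 1 and 473 ≡ 1 (mod 4), so (5/473) = +(473/5).
Reduce top mod 5: now compute (3/5).
Reciprocity: 3 ≡ 3 and 5 ≡ 1 (mod 4), so (3/5) = +(5/3).
Reduce top mod 3: now compute (2/3).
Pull out 2: since 3 ≡ 3 (mod 8), (2/3) = -1.
Reached (1/3) = 1. Collecting the sign flips along the way, the symbol is -1.

-1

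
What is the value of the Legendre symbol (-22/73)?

Euler's criterion: (-22/73) ≡ 51^36 (mod 73).
51^2 ≡ 46 (mod 73)
51^4 ≡ 72 (mod 73)
51^8 ≡ 1 (mod 73)
51^16 ≡ 1 (mod 73)
51^32 ≡ 1 (mod 73)
51^36 = 51^(32+4) ≡ 72 (mod 73).
Result is 72 ≡ −1, so (-22/73) = −1.

-1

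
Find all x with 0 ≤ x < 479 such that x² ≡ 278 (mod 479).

Since 479 ≡ 3 (mod 4), a square root of 278 is 278^((479+1)/4) = 278^120 mod 479.
Repeated squaring: 278^2≡165, 278^4≡401, 278^8≡336, 278^16≡331, 278^32≡349, 278^64≡135 (mod 479).
278^120 = 278^(64+32+16+8) ≡ 375 (mod 479).
Check: 375² = 140625 ≡ 278 (mod 479). The two roots are 104 and 375.

104, 375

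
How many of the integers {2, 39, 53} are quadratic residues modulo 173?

(2/173) = -1 → non-residue.
(39/173) = -1 → non-residue.
(53/173) = -1 → non-residue.
Total quadratic residues among the 3: 0.

0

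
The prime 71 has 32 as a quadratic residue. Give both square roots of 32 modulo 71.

Since 71 ≡ 3 (mod 4), a square root of 32 is 32^((71+1)/4) = 32^18 mod 71.
Repeated squaring: 32^2≡30, 32^4≡48, 32^8≡32, 32^16≡30 (mod 71).
32^18 = 32^(16+2) ≡ 48 (mod 71).
Check: 48² = 2304 ≡ 32 (mod 71). The two roots are 23 and 48.

23, 48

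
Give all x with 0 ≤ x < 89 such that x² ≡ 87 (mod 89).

40, 49

89 ≡ 1 (mod 4), so we find a root by search.
Trying successive values, 40² = 1600 ≡ 87 (mod 89). The other root is 89 − 40 = 49.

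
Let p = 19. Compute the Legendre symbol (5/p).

Reciprocity: 5 ≡ 1 and 19 ≡ 3 (mod 4), so (5/19) = +(19/5).
Reduce top mod 5: now compute (4/5).
Pull out 2^2: since 5 ≡ 5 (mod 8), (2/5) = -1, so (2/5)^2 = +1.
Reached (1/5) = 1. Collecting the sign flips along the way, the symbol is +1.

1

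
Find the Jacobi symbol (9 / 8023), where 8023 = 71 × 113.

Reciprocity: 9 ≡ 1 and 8023 ≡ 3 (mod 4), so (9/8023) = +(8023/9).
Reduce top mod 9: now compute (4/9).
Pull out 2^2: since 9 ≡ 1 (mod 8), (2/9) = +1, so (2/9)^2 = +1.
Reached (1/9) = 1. Collecting the sign flips along the way, the symbol is +1.

1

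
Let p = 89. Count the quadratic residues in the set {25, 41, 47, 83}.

(25/89) = +1 → QR.
(41/89) = -1 → non-residue.
(47/89) = +1 → QR.
(83/89) = -1 → non-residue.
Total quadratic residues among the 4: 2.

2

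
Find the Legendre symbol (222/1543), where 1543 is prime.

Pull out 2: since 1543 ≡ 7 (mod 8), (2/1543) = +1.
Reciprocity: 111 ≡ 3 and 1543 ≡ 3 (mod 4), so (111/1543) = −(1543/111).
Reduce top mod 111: now compute (100/111).
Pull out 2^2: since 111 ≡ 7 (mod 8), (2/111) = +1, so (2/111)^2 = +1.
Reciprocity: 25 ≡ 1 and 111 ≡ 3 (mod 4), so (25/111) = +(111/25).
Reduce top mod 25: now compute (11/25).
Reciprocity: 11 ≡ 3 and 25 ≡ 1 (mod 4), so (11/25) = +(25/11).
Reduce top mod 11: now compute (3/11).
Reciprocity: 3 ≡ 3 and 11 ≡ 3 (mod 4), so (3/11) = −(11/3).
Reduce top mod 3: now compute (2/3).
Pull out 2: since 3 ≡ 3 (mod 8), (2/3) = -1.
Reached (1/3) = 1. Collecting the sign flips along the way, the symbol is -1.

-1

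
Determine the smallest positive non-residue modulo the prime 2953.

5

(2/2953) = +1, so 2 is a residue.
(3/2953) = +1, so 3 is a residue.
(4/2953) = +1, so 4 is a residue.
(5/2953) = −1, so 5 is the smallest positive non-residue mod 2953.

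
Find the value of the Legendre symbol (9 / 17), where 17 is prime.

1

Reciprocity: 9 ≡ 1 and 17 ≡ 1 (mod 4), so (9/17) = +(17/9).
Reduce top mod 9: now compute (8/9).
Pull out 2^3: since 9 ≡ 1 (mod 8), (2/9) = +1, so (2/9)^3 = +1.
Reached (1/9) = 1. Collecting the sign flips along the way, the symbol is +1.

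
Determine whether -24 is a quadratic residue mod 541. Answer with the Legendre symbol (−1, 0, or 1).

-1

First reduce: -24 ≡ 517 (mod 541).
Reciprocity: 517 ≡ 1 and 541 ≡ 1 (mod 4), so (517/541) = +(541/517).
Reduce top mod 517: now compute (24/517).
Pull out 2^3: since 517 ≡ 5 (mod 8), (2/517) = -1, so (2/517)^3 = -1.
Reciprocity: 3 ≡ 3 and 517 ≡ 1 (mod 4), so (3/517) = +(517/3).
Reduce top mod 3: now compute (1/3).
Reached (1/3) = 1. Collecting the sign flips along the way, the symbol is -1.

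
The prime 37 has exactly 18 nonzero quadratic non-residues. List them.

Square k = 1,…,18 (k and 37−k give the same square):
1²=1, 2²=4, 3²=9, 4²=16, 5²=25, 6²=36, 7²≡12, 8²≡27, 9²≡7, 10²≡26, 11²≡10, 12²≡33, 13²≡21, 14²≡11, 15²≡3, 16²≡34, 17²≡30, 18²≡28 (mod 37).
The residues are {1, 3, 4, 7, 9, 10, 11, 12, 16, 21, 25, 26, 27, 28, 30, 33, 34, 36}; the non-residues are the remaining 18 nonzero classes.

2 5 6 8 13 14 15 17 18 19 20 22 23 24 29 31 32 35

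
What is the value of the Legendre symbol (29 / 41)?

-1

Reciprocity: 29 ≡ 1 and 41 ≡ 1 (mod 4), so (29/41) = +(41/29).
Reduce top mod 29: now compute (12/29).
Pull out 2^2: since 29 ≡ 5 (mod 8), (2/29) = -1, so (2/29)^2 = +1.
Reciprocity: 3 ≡ 3 and 29 ≡ 1 (mod 4), so (3/29) = +(29/3).
Reduce top mod 3: now compute (2/3).
Pull out 2: since 3 ≡ 3 (mod 8), (2/3) = -1.
Reached (1/3) = 1. Collecting the sign flips along the way, the symbol is -1.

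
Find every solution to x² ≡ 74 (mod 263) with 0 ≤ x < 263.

Since 263 ≡ 3 (mod 4), a square root of 74 is 74^((263+1)/4) = 74^66 mod 263.
Repeated squaring: 74^2≡216, 74^4≡105, 74^8≡242, 74^16≡178, 74^32≡124, 74^64≡122 (mod 263).
74^66 = 74^(64+2) ≡ 52 (mod 263).
Check: 52² = 2704 ≡ 74 (mod 263). The two roots are 52 and 211.

52, 211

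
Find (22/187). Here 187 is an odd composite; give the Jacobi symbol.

0

Pull out 2: since 187 ≡ 3 (mod 8), (2/187) = -1.
Reciprocity: 11 ≡ 3 and 187 ≡ 3 (mod 4), so (11/187) = −(187/11).
Reduce top mod 11: now compute (0/11).
Top reduces to 0: gcd > 1, so the symbol is 0.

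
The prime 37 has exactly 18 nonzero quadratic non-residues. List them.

Square k = 1,…,18 (k and 37−k give the same square):
1²=1, 2²=4, 3²=9, 4²=16, 5²=25, 6²=36, 7²≡12, 8²≡27, 9²≡7, 10²≡26, 11²≡10, 12²≡33, 13²≡21, 14²≡11, 15²≡3, 16²≡34, 17²≡30, 18²≡28 (mod 37).
The residues are {1, 3, 4, 7, 9, 10, 11, 12, 16, 21, 25, 26, 27, 28, 30, 33, 34, 36}; the non-residues are the remaining 18 nonzero classes.

2, 5, 6, 8, 13, 14, 15, 17, 18, 19, 20, 22, 23, 24, 29, 31, 32, 35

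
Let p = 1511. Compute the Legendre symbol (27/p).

Reciprocity: 27 ≡ 3 and 1511 ≡ 3 (mod 4), so (27/1511) = −(1511/27).
Reduce top mod 27: now compute (26/27).
Pull out 2: since 27 ≡ 3 (mod 8), (2/27) = -1.
Reciprocity: 13 ≡ 1 and 27 ≡ 3 (mod 4), so (13/27) = +(27/13).
Reduce top mod 13: now compute (1/13).
Reached (1/13) = 1. Collecting the sign flips along the way, the symbol is +1.

1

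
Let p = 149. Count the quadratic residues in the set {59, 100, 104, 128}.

(59/149) = -1 → non-residue.
(100/149) = +1 → QR.
(104/149) = +1 → QR.
(128/149) = -1 → non-residue.
Total quadratic residues among the 4: 2.

2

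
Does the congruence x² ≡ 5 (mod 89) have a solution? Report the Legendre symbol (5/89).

Euler's criterion: (5/89) ≡ 5^44 (mod 89).
5^2 ≡ 25 (mod 89)
5^4 ≡ 2 (mod 89)
5^8 ≡ 4 (mod 89)
5^16 ≡ 16 (mod 89)
5^32 ≡ 78 (mod 89)
5^44 = 5^(32+8+4) ≡ 1 (mod 89).
Result is 1, so (5/89) = 1.

1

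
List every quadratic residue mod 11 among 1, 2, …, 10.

Square k = 1,…,5 (k and 11−k give the same square):
1²=1, 2²=4, 3²=9, 4²≡5, 5²≡3 (mod 11).
So the quadratic residues mod 11 are {1, 3, 4, 5, 9}.

1 3 4 5 9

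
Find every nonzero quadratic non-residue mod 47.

Square k = 1,…,23 (k and 47−k give the same square):
1²=1, 2²=4, 3²=9, 4²=16, 5²=25, 6²=36, 7²≡2, 8²≡17, 9²≡34, 10²≡6, 11²≡27, 12²≡3, 13²≡28, 14²≡8, 15²≡37, 16²≡21, 17²≡7, 18²≡42, 19²≡32, 20²≡24, 21²≡18, 22²≡14, 23²≡12 (mod 47).
The residues are {1, 2, 3, 4, 6, 7, 8, 9, 12, 14, 16, 17, 18, 21, 24, 25, 27, 28, 32, 34, 36, 37, 42}; the non-residues are the remaining 23 nonzero classes.

5,10,11,13,15,19,20,22,23,26,29,30,31,33,35,38,39,40,41,43,44,45,46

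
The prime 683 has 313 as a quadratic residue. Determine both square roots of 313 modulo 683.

Since 683 ≡ 3 (mod 4), a square root of 313 is 313^((683+1)/4) = 313^171 mod 683.
Repeated squaring: 313^2≡300, 313^4≡527, 313^8≡431, 313^16≡668, 313^32≡225, 313^64≡83, 313^128≡59 (mod 683).
313^171 = 313^(128+32+8+2+1) ≡ 258 (mod 683).
Check: 258² = 66564 ≡ 313 (mod 683). The two roots are 258 and 425.

258, 425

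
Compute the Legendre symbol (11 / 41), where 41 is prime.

Reciprocity: 11 ≡ 3 and 41 ≡ 1 (mod 4), so (11/41) = +(41/11).
Reduce top mod 11: now compute (8/11).
Pull out 2^3: since 11 ≡ 3 (mod 8), (2/11) = -1, so (2/11)^3 = -1.
Reached (1/11) = 1. Collecting the sign flips along the way, the symbol is -1.

-1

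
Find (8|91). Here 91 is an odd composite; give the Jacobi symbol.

Pull out 2^3: since 91 ≡ 3 (mod 8), (2/91) = -1, so (2/91)^3 = -1.
Reached (1/91) = 1. Collecting the sign flips along the way, the symbol is -1.

-1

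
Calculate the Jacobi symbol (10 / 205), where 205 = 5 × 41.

Pull out 2: since 205 ≡ 5 (mod 8), (2/205) = -1.
Reciprocity: 5 ≡ 1 and 205 ≡ 1 (mod 4), so (5/205) = +(205/5).
Reduce top mod 5: now compute (0/5).
Top reduces to 0: gcd > 1, so the symbol is 0.

0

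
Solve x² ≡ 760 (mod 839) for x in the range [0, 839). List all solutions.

Since 839 ≡ 3 (mod 4), a square root of 760 is 760^((839+1)/4) = 760^210 mod 839.
Repeated squaring: 760^2≡368, 760^4≡345, 760^8≡726, 760^16≡184, 760^32≡296, 760^64≡360, 760^128≡394 (mod 839).
760^210 = 760^(128+64+16+2) ≡ 482 (mod 839).
Check: 482² = 232324 ≡ 760 (mod 839). The two roots are 357 and 482.

357, 482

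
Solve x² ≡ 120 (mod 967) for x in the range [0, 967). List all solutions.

83, 884

Since 967 ≡ 3 (mod 4), a square root of 120 is 120^((967+1)/4) = 120^242 mod 967.
Repeated squaring: 120^2≡862, 120^4≡388, 120^8≡659, 120^16≡98, 120^32≡901, 120^64≡488, 120^128≡262 (mod 967).
120^242 = 120^(128+64+32+16+2) ≡ 83 (mod 967).
Check: 83² = 6889 ≡ 120 (mod 967). The two roots are 83 and 884.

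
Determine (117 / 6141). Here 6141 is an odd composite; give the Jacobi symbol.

Reciprocity: 117 ≡ 1 and 6141 ≡ 1 (mod 4), so (117/6141) = +(6141/117).
Reduce top mod 117: now compute (57/117).
Reciprocity: 57 ≡ 1 and 117 ≡ 1 (mod 4), so (57/117) = +(117/57).
Reduce top mod 57: now compute (3/57).
Reciprocity: 3 ≡ 3 and 57 ≡ 1 (mod 4), so (3/57) = +(57/3).
Reduce top mod 3: now compute (0/3).
Top reduces to 0: gcd > 1, so the symbol is 0.

0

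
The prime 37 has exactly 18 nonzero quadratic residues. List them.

1,3,4,7,9,10,11,12,16,21,25,26,27,28,30,33,34,36

Square k = 1,…,18 (k and 37−k give the same square):
1²=1, 2²=4, 3²=9, 4²=16, 5²=25, 6²=36, 7²≡12, 8²≡27, 9²≡7, 10²≡26, 11²≡10, 12²≡33, 13²≡21, 14²≡11, 15²≡3, 16²≡34, 17²≡30, 18²≡28 (mod 37).
So the quadratic residues mod 37 are {1, 3, 4, 7, 9, 10, 11, 12, 16, 21, 25, 26, 27, 28, 30, 33, 34, 36}.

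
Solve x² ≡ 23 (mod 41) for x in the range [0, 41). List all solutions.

41 ≡ 1 (mod 4), so we find a root by search.
Trying successive values, 8² = 64 ≡ 23 (mod 41). The other root is 41 − 8 = 33.

8, 33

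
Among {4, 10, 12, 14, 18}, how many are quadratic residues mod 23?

(4/23) = +1 → QR.
(10/23) = -1 → non-residue.
(12/23) = +1 → QR.
(14/23) = -1 → non-residue.
(18/23) = +1 → QR.
Total quadratic residues among the 5: 3.

3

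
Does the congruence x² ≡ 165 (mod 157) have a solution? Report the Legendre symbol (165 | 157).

-1

First reduce: 165 ≡ 8 (mod 157).
Pull out 2^3: since 157 ≡ 5 (mod 8), (2/157) = -1, so (2/157)^3 = -1.
Reached (1/157) = 1. Collecting the sign flips along the way, the symbol is -1.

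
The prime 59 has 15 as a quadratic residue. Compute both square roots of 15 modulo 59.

29, 30

Since 59 ≡ 3 (mod 4), a square root of 15 is 15^((59+1)/4) = 15^15 mod 59.
Repeated squaring: 15^2≡48, 15^4≡3, 15^8≡9 (mod 59).
15^15 = 15^(8+4+2+1) ≡ 29 (mod 59).
Check: 29² = 841 ≡ 15 (mod 59). The two roots are 29 and 30.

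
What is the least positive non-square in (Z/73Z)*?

5

(2/73) = +1, so 2 is a residue.
(3/73) = +1, so 3 is a residue.
(4/73) = +1, so 4 is a residue.
(5/73) = −1, so 5 is the smallest positive non-residue mod 73.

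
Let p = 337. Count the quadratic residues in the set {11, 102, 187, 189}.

2

(11/337) = -1 → non-residue.
(102/337) = -1 → non-residue.
(187/337) = +1 → QR.
(189/337) = +1 → QR.
Total quadratic residues among the 4: 2.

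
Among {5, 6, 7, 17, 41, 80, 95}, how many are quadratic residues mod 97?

2

(5/97) = -1 → non-residue.
(6/97) = +1 → QR.
(7/97) = -1 → non-residue.
(17/97) = -1 → non-residue.
(41/97) = -1 → non-residue.
(80/97) = -1 → non-residue.
(95/97) = +1 → QR.
Total quadratic residues among the 7: 2.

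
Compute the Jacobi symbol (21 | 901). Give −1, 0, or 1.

Reciprocity: 21 ≡ 1 and 901 ≡ 1 (mod 4), so (21/901) = +(901/21).
Reduce top mod 21: now compute (19/21).
Reciprocity: 19 ≡ 3 and 21 ≡ 1 (mod 4), so (19/21) = +(21/19).
Reduce top mod 19: now compute (2/19).
Pull out 2: since 19 ≡ 3 (mod 8), (2/19) = -1.
Reached (1/19) = 1. Collecting the sign flips along the way, the symbol is -1.

-1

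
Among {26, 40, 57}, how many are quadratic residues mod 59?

2

(26/59) = +1 → QR.
(40/59) = -1 → non-residue.
(57/59) = +1 → QR.
Total quadratic residues among the 3: 2.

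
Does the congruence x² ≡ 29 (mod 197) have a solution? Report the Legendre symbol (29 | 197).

1

Reciprocity: 29 ≡ 1 and 197 ≡ 1 (mod 4), so (29/197) = +(197/29).
Reduce top mod 29: now compute (23/29).
Reciprocity: 23 ≡ 3 and 29 ≡ 1 (mod 4), so (23/29) = +(29/23).
Reduce top mod 23: now compute (6/23).
Pull out 2: since 23 ≡ 7 (mod 8), (2/23) = +1.
Reciprocity: 3 ≡ 3 and 23 ≡ 3 (mod 4), so (3/23) = −(23/3).
Reduce top mod 3: now compute (2/3).
Pull out 2: since 3 ≡ 3 (mod 8), (2/3) = -1.
Reached (1/3) = 1. Collecting the sign flips along the way, the symbol is +1.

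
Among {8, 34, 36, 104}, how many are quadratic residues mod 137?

3

(8/137) = +1 → QR.
(34/137) = +1 → QR.
(36/137) = +1 → QR.
(104/137) = -1 → non-residue.
Total quadratic residues among the 4: 3.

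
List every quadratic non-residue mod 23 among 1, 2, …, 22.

Square k = 1,…,11 (k and 23−k give the same square):
1²=1, 2²=4, 3²=9, 4²=16, 5²≡2, 6²≡13, 7²≡3, 8²≡18, 9²≡12, 10²≡8, 11²≡6 (mod 23).
The residues are {1, 2, 3, 4, 6, 8, 9, 12, 13, 16, 18}; the non-residues are the remaining 11 nonzero classes.

5 7 10 11 14 15 17 19 20 21 22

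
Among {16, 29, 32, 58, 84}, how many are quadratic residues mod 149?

2

(16/149) = +1 → QR.
(29/149) = +1 → QR.
(32/149) = -1 → non-residue.
(58/149) = -1 → non-residue.
(84/149) = -1 → non-residue.
Total quadratic residues among the 5: 2.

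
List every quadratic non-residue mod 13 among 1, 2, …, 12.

2 5 6 7 8 11

Square k = 1,…,6 (k and 13−k give the same square):
1²=1, 2²=4, 3²=9, 4²≡3, 5²≡12, 6²≡10 (mod 13).
The residues are {1, 3, 4, 9, 10, 12}; the non-residues are the remaining 6 nonzero classes.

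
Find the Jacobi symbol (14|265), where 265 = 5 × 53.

-1

Pull out 2: since 265 ≡ 1 (mod 8), (2/265) = +1.
Reciprocity: 7 ≡ 3 and 265 ≡ 1 (mod 4), so (7/265) = +(265/7).
Reduce top mod 7: now compute (6/7).
Pull out 2: since 7 ≡ 7 (mod 8), (2/7) = +1.
Reciprocity: 3 ≡ 3 and 7 ≡ 3 (mod 4), so (3/7) = −(7/3).
Reduce top mod 3: now compute (1/3).
Reached (1/3) = 1. Collecting the sign flips along the way, the symbol is -1.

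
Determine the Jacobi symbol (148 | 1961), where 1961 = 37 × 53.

0

Pull out 2^2: since 1961 ≡ 1 (mod 8), (2/1961) = +1, so (2/1961)^2 = +1.
Reciprocity: 37 ≡ 1 and 1961 ≡ 1 (mod 4), so (37/1961) = +(1961/37).
Reduce top mod 37: now compute (0/37).
Top reduces to 0: gcd > 1, so the symbol is 0.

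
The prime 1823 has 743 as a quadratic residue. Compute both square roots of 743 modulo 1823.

495, 1328

Since 1823 ≡ 3 (mod 4), a square root of 743 is 743^((1823+1)/4) = 743^456 mod 1823.
Repeated squaring: 743^2≡1503, 743^4≡312, 743^8≡725, 743^16≡601, 743^32≡247, 743^64≡850, 743^128≡592, 743^256≡448 (mod 1823).
743^456 = 743^(256+128+64+8) ≡ 1328 (mod 1823).
Check: 1328² = 1763584 ≡ 743 (mod 1823). The two roots are 495 and 1328.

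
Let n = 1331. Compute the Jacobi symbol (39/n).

Reciprocity: 39 ≡ 3 and 1331 ≡ 3 (mod 4), so (39/1331) = −(1331/39).
Reduce top mod 39: now compute (5/39).
Reciprocity: 5 ≡ 1 and 39 ≡ 3 (mod 4), so (5/39) = +(39/5).
Reduce top mod 5: now compute (4/5).
Pull out 2^2: since 5 ≡ 5 (mod 8), (2/5) = -1, so (2/5)^2 = +1.
Reached (1/5) = 1. Collecting the sign flips along the way, the symbol is -1.

-1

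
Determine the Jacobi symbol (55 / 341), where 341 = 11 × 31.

Reciprocity: 55 ≡ 3 and 341 ≡ 1 (mod 4), so (55/341) = +(341/55).
Reduce top mod 55: now compute (11/55).
Reciprocity: 11 ≡ 3 and 55 ≡ 3 (mod 4), so (11/55) = −(55/11).
Reduce top mod 11: now compute (0/11).
Top reduces to 0: gcd > 1, so the symbol is 0.

0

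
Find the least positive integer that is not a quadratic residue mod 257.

(2/257) = +1, so 2 is a residue.
(3/257) = −1, so 3 is the smallest positive non-residue mod 257.

3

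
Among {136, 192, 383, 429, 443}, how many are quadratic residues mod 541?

3

(136/541) = +1 → QR.
(192/541) = +1 → QR.
(383/541) = -1 → non-residue.
(429/541) = +1 → QR.
(443/541) = -1 → non-residue.
Total quadratic residues among the 5: 3.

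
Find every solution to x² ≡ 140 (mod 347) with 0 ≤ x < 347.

54, 293

Since 347 ≡ 3 (mod 4), a square root of 140 is 140^((347+1)/4) = 140^87 mod 347.
Repeated squaring: 140^2≡168, 140^4≡117, 140^8≡156, 140^16≡46, 140^32≡34, 140^64≡115 (mod 347).
140^87 = 140^(64+16+4+2+1) ≡ 293 (mod 347).
Check: 293² = 85849 ≡ 140 (mod 347). The two roots are 54 and 293.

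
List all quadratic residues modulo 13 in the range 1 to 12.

Square k = 1,…,6 (k and 13−k give the same square):
1²=1, 2²=4, 3²=9, 4²≡3, 5²≡12, 6²≡10 (mod 13).
So the quadratic residues mod 13 are {1, 3, 4, 9, 10, 12}.

1 3 4 9 10 12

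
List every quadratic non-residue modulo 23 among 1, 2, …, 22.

Square k = 1,…,11 (k and 23−k give the same square):
1²=1, 2²=4, 3²=9, 4²=16, 5²≡2, 6²≡13, 7²≡3, 8²≡18, 9²≡12, 10²≡8, 11²≡6 (mod 23).
The residues are {1, 2, 3, 4, 6, 8, 9, 12, 13, 16, 18}; the non-residues are the remaining 11 nonzero classes.

5 7 10 11 14 15 17 19 20 21 22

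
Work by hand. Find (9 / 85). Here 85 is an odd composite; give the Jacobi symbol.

Reciprocity: 9 ≡ 1 and 85 ≡ 1 (mod 4), so (9/85) = +(85/9).
Reduce top mod 9: now compute (4/9).
Pull out 2^2: since 9 ≡ 1 (mod 8), (2/9) = +1, so (2/9)^2 = +1.
Reached (1/9) = 1. Collecting the sign flips along the way, the symbol is +1.

1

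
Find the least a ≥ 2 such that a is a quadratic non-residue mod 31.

(2/31) = +1, so 2 is a residue.
(3/31) = −1, so 3 is the smallest positive non-residue mod 31.

3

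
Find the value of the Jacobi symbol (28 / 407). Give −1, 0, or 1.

Pull out 2^2: since 407 ≡ 7 (mod 8), (2/407) = +1, so (2/407)^2 = +1.
Reciprocity: 7 ≡ 3 and 407 ≡ 3 (mod 4), so (7/407) = −(407/7).
Reduce top mod 7: now compute (1/7).
Reached (1/7) = 1. Collecting the sign flips along the way, the symbol is -1.

-1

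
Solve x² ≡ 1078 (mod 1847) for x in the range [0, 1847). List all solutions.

Since 1847 ≡ 3 (mod 4), a square root of 1078 is 1078^((1847+1)/4) = 1078^462 mod 1847.
Repeated squaring: 1078^2≡321, 1078^4≡1456, 1078^8≡1427, 1078^16≡935, 1078^32≡594, 1078^64≡59, 1078^128≡1634, 1078^256≡1041 (mod 1847).
1078^462 = 1078^(256+128+64+8+4+2) ≡ 468 (mod 1847).
Check: 468² = 219024 ≡ 1078 (mod 1847). The two roots are 468 and 1379.

468, 1379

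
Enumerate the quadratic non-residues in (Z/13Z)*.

2 5 6 7 8 11

Square k = 1,…,6 (k and 13−k give the same square):
1²=1, 2²=4, 3²=9, 4²≡3, 5²≡12, 6²≡10 (mod 13).
The residues are {1, 3, 4, 9, 10, 12}; the non-residues are the remaining 6 nonzero classes.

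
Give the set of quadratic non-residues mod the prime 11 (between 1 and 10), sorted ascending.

Square k = 1,…,5 (k and 11−k give the same square):
1²=1, 2²=4, 3²=9, 4²≡5, 5²≡3 (mod 11).
The residues are {1, 3, 4, 5, 9}; the non-residues are the remaining 5 nonzero classes.

2, 6, 7, 8, 10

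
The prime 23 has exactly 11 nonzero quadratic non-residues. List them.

Square k = 1,…,11 (k and 23−k give the same square):
1²=1, 2²=4, 3²=9, 4²=16, 5²≡2, 6²≡13, 7²≡3, 8²≡18, 9²≡12, 10²≡8, 11²≡6 (mod 23).
The residues are {1, 2, 3, 4, 6, 8, 9, 12, 13, 16, 18}; the non-residues are the remaining 11 nonzero classes.

5,7,10,11,14,15,17,19,20,21,22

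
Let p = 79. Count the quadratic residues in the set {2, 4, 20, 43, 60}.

3

(2/79) = +1 → QR.
(4/79) = +1 → QR.
(20/79) = +1 → QR.
(43/79) = -1 → non-residue.
(60/79) = -1 → non-residue.
Total quadratic residues among the 5: 3.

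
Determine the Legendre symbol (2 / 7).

1

Pull out 2: since 7 ≡ 7 (mod 8), (2/7) = +1.
Reached (1/7) = 1. Collecting the sign flips along the way, the symbol is +1.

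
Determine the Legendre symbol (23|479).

1

Reciprocity: 23 ≡ 3 and 479 ≡ 3 (mod 4), so (23/479) = −(479/23).
Reduce top mod 23: now compute (19/23).
Reciprocity: 19 ≡ 3 and 23 ≡ 3 (mod 4), so (19/23) = −(23/19).
Reduce top mod 19: now compute (4/19).
Pull out 2^2: since 19 ≡ 3 (mod 8), (2/19) = -1, so (2/19)^2 = +1.
Reached (1/19) = 1. Collecting the sign flips along the way, the symbol is +1.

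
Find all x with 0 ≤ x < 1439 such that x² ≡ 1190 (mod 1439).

Since 1439 ≡ 3 (mod 4), a square root of 1190 is 1190^((1439+1)/4) = 1190^360 mod 1439.
Repeated squaring: 1190^2≡124, 1190^4≡986, 1190^8≡871, 1190^16≡288, 1190^32≡921, 1190^64≡670, 1190^128≡1371, 1190^256≡307 (mod 1439).
1190^360 = 1190^(256+64+32+8) ≡ 883 (mod 1439).
Check: 883² = 779689 ≡ 1190 (mod 1439). The two roots are 556 and 883.

556, 883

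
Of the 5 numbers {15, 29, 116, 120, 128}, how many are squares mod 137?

(15/137) = +1 → QR.
(29/137) = -1 → non-residue.
(116/137) = -1 → non-residue.
(120/137) = +1 → QR.
(128/137) = +1 → QR.
Total quadratic residues among the 5: 3.

3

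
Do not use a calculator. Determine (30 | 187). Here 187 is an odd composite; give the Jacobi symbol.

Pull out 2: since 187 ≡ 3 (mod 8), (2/187) = -1.
Reciprocity: 15 ≡ 3 and 187 ≡ 3 (mod 4), so (15/187) = −(187/15).
Reduce top mod 15: now compute (7/15).
Reciprocity: 7 ≡ 3 and 15 ≡ 3 (mod 4), so (7/15) = −(15/7).
Reduce top mod 7: now compute (1/7).
Reached (1/7) = 1. Collecting the sign flips along the way, the symbol is -1.

-1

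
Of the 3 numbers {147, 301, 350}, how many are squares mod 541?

2

(147/541) = +1 → QR.
(301/541) = +1 → QR.
(350/541) = -1 → non-residue.
Total quadratic residues among the 3: 2.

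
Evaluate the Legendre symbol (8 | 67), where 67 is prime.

Pull out 2^3: since 67 ≡ 3 (mod 8), (2/67) = -1, so (2/67)^3 = -1.
Reached (1/67) = 1. Collecting the sign flips along the way, the symbol is -1.

-1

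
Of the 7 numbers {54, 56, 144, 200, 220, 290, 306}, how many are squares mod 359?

5

(54/359) = +1 → QR.
(56/359) = -1 → non-residue.
(144/359) = +1 → QR.
(200/359) = +1 → QR.
(220/359) = +1 → QR.
(290/359) = -1 → non-residue.
(306/359) = +1 → QR.
Total quadratic residues among the 7: 5.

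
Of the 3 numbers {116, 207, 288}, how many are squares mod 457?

(116/457) = +1 → QR.
(207/457) = -1 → non-residue.
(288/457) = +1 → QR.
Total quadratic residues among the 3: 2.

2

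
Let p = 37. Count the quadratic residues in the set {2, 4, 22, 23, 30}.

(2/37) = -1 → non-residue.
(4/37) = +1 → QR.
(22/37) = -1 → non-residue.
(23/37) = -1 → non-residue.
(30/37) = +1 → QR.
Total quadratic residues among the 5: 2.

2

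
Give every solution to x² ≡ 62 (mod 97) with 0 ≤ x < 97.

16, 81

97 ≡ 1 (mod 4), so we find a root by search.
Trying successive values, 16² = 256 ≡ 62 (mod 97). The other root is 97 − 16 = 81.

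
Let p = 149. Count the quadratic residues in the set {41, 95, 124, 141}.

2

(41/149) = -1 → non-residue.
(95/149) = +1 → QR.
(124/149) = +1 → QR.
(141/149) = -1 → non-residue.
Total quadratic residues among the 4: 2.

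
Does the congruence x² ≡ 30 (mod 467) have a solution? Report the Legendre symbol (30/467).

1

Pull out 2: since 467 ≡ 3 (mod 8), (2/467) = -1.
Reciprocity: 15 ≡ 3 and 467 ≡ 3 (mod 4), so (15/467) = −(467/15).
Reduce top mod 15: now compute (2/15).
Pull out 2: since 15 ≡ 7 (mod 8), (2/15) = +1.
Reached (1/15) = 1. Collecting the sign flips along the way, the symbol is +1.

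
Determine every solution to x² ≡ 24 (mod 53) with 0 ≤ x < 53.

17, 36

53 ≡ 1 (mod 4), so we find a root by search.
Trying successive values, 17² = 289 ≡ 24 (mod 53). The other root is 53 − 17 = 36.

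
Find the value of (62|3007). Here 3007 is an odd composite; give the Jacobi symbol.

0

Pull out 2: since 3007 ≡ 7 (mod 8), (2/3007) = +1.
Reciprocity: 31 ≡ 3 and 3007 ≡ 3 (mod 4), so (31/3007) = −(3007/31).
Reduce top mod 31: now compute (0/31).
Top reduces to 0: gcd > 1, so the symbol is 0.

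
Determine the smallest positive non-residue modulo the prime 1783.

(2/1783) = +1, so 2 is a residue.
(3/1783) = −1, so 3 is the smallest positive non-residue mod 1783.

3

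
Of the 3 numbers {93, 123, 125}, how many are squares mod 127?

(93/127) = -1 → non-residue.
(123/127) = -1 → non-residue.
(125/127) = -1 → non-residue.
Total quadratic residues among the 3: 0.

0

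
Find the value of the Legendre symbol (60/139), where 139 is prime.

-1

Pull out 2^2: since 139 ≡ 3 (mod 8), (2/139) = -1, so (2/139)^2 = +1.
Reciprocity: 15 ≡ 3 and 139 ≡ 3 (mod 4), so (15/139) = −(139/15).
Reduce top mod 15: now compute (4/15).
Pull out 2^2: since 15 ≡ 7 (mod 8), (2/15) = +1, so (2/15)^2 = +1.
Reached (1/15) = 1. Collecting the sign flips along the way, the symbol is -1.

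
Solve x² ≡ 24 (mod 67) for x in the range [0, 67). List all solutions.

Since 67 ≡ 3 (mod 4), a square root of 24 is 24^((67+1)/4) = 24^17 mod 67.
Repeated squaring: 24^2≡40, 24^4≡59, 24^8≡64, 24^16≡9 (mod 67).
24^17 = 24^(16+1) ≡ 15 (mod 67).
Check: 15² = 225 ≡ 24 (mod 67). The two roots are 15 and 52.

15, 52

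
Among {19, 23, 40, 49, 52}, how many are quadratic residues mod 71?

3

(19/71) = +1 → QR.
(23/71) = -1 → non-residue.
(40/71) = +1 → QR.
(49/71) = +1 → QR.
(52/71) = -1 → non-residue.
Total quadratic residues among the 5: 3.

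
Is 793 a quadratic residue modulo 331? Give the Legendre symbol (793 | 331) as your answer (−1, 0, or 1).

Euler's criterion: (793/331) ≡ 131^165 (mod 331).
131^2 ≡ 280 (mod 331)
131^4 ≡ 284 (mod 331)
131^8 ≡ 223 (mod 331)
131^16 ≡ 79 (mod 331)
131^32 ≡ 283 (mod 331)
131^64 ≡ 318 (mod 331)
131^128 ≡ 169 (mod 331)
131^165 = 131^(128+32+4+1) ≡ 1 (mod 331).
Result is 1, so (793/331) = 1.

1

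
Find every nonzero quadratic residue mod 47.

Square k = 1,…,23 (k and 47−k give the same square):
1²=1, 2²=4, 3²=9, 4²=16, 5²=25, 6²=36, 7²≡2, 8²≡17, 9²≡34, 10²≡6, 11²≡27, 12²≡3, 13²≡28, 14²≡8, 15²≡37, 16²≡21, 17²≡7, 18²≡42, 19²≡32, 20²≡24, 21²≡18, 22²≡14, 23²≡12 (mod 47).
So the quadratic residues mod 47 are {1, 2, 3, 4, 6, 7, 8, 9, 12, 14, 16, 17, 18, 21, 24, 25, 27, 28, 32, 34, 36, 37, 42}.

1, 2, 3, 4, 6, 7, 8, 9, 12, 14, 16, 17, 18, 21, 24, 25, 27, 28, 32, 34, 36, 37, 42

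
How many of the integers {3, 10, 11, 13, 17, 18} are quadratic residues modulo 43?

4

(3/43) = -1 → non-residue.
(10/43) = +1 → QR.
(11/43) = +1 → QR.
(13/43) = +1 → QR.
(17/43) = +1 → QR.
(18/43) = -1 → non-residue.
Total quadratic residues among the 6: 4.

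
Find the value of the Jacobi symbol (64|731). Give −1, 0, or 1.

1

Pull out 2^6: since 731 ≡ 3 (mod 8), (2/731) = -1, so (2/731)^6 = +1.
Reached (1/731) = 1. Collecting the sign flips along the way, the symbol is +1.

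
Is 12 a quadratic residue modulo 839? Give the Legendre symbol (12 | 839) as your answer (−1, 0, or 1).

1

Euler's criterion: (12/839) ≡ 12^419 (mod 839).
12^2 ≡ 144 (mod 839)
12^4 ≡ 600 (mod 839)
12^8 ≡ 69 (mod 839)
12^16 ≡ 566 (mod 839)
12^32 ≡ 697 (mod 839)
12^64 ≡ 28 (mod 839)
12^128 ≡ 784 (mod 839)
12^256 ≡ 508 (mod 839)
12^419 = 12^(256+128+32+2+1) ≡ 1 (mod 839).
Result is 1, so (12/839) = 1.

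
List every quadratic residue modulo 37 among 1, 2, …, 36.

Square k = 1,…,18 (k and 37−k give the same square):
1²=1, 2²=4, 3²=9, 4²=16, 5²=25, 6²=36, 7²≡12, 8²≡27, 9²≡7, 10²≡26, 11²≡10, 12²≡33, 13²≡21, 14²≡11, 15²≡3, 16²≡34, 17²≡30, 18²≡28 (mod 37).
So the quadratic residues mod 37 are {1, 3, 4, 7, 9, 10, 11, 12, 16, 21, 25, 26, 27, 28, 30, 33, 34, 36}.

1 3 4 7 9 10 11 12 16 21 25 26 27 28 30 33 34 36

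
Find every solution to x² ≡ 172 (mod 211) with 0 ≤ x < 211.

Since 211 ≡ 3 (mod 4), a square root of 172 is 172^((211+1)/4) = 172^53 mod 211.
Repeated squaring: 172^2≡44, 172^4≡37, 172^8≡103, 172^16≡59, 172^32≡105 (mod 211).
172^53 = 172^(32+16+4+1) ≡ 52 (mod 211).
Check: 52² = 2704 ≡ 172 (mod 211). The two roots are 52 and 159.

52, 159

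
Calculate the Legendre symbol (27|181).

Reciprocity: 27 ≡ 3 and 181 ≡ 1 (mod 4), so (27/181) = +(181/27).
Reduce top mod 27: now compute (19/27).
Reciprocity: 19 ≡ 3 and 27 ≡ 3 (mod 4), so (19/27) = −(27/19).
Reduce top mod 19: now compute (8/19).
Pull out 2^3: since 19 ≡ 3 (mod 8), (2/19) = -1, so (2/19)^3 = -1.
Reached (1/19) = 1. Collecting the sign flips along the way, the symbol is +1.

1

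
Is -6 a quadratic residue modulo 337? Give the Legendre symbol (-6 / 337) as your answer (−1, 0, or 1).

First reduce: -6 ≡ 331 (mod 337).
Reciprocity: 331 ≡ 3 and 337 ≡ 1 (mod 4), so (331/337) = +(337/331).
Reduce top mod 331: now compute (6/331).
Pull out 2: since 331 ≡ 3 (mod 8), (2/331) = -1.
Reciprocity: 3 ≡ 3 and 331 ≡ 3 (mod 4), so (3/331) = −(331/3).
Reduce top mod 3: now compute (1/3).
Reached (1/3) = 1. Collecting the sign flips along the way, the symbol is +1.

1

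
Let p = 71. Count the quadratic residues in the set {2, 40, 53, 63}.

(2/71) = +1 → QR.
(40/71) = +1 → QR.
(53/71) = -1 → non-residue.
(63/71) = -1 → non-residue.
Total quadratic residues among the 4: 2.

2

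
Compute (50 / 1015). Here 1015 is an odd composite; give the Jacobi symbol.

0

Pull out 2: since 1015 ≡ 7 (mod 8), (2/1015) = +1.
Reciprocity: 25 ≡ 1 and 1015 ≡ 3 (mod 4), so (25/1015) = +(1015/25).
Reduce top mod 25: now compute (15/25).
Reciprocity: 15 ≡ 3 and 25 ≡ 1 (mod 4), so (15/25) = +(25/15).
Reduce top mod 15: now compute (10/15).
Pull out 2: since 15 ≡ 7 (mod 8), (2/15) = +1.
Reciprocity: 5 ≡ 1 and 15 ≡ 3 (mod 4), so (5/15) = +(15/5).
Reduce top mod 5: now compute (0/5).
Top reduces to 0: gcd > 1, so the symbol is 0.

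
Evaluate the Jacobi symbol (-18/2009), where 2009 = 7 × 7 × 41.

1

First reduce: -18 ≡ 1991 (mod 2009).
Reciprocity: 1991 ≡ 3 and 2009 ≡ 1 (mod 4), so (1991/2009) = +(2009/1991).
Reduce top mod 1991: now compute (18/1991).
Pull out 2: since 1991 ≡ 7 (mod 8), (2/1991) = +1.
Reciprocity: 9 ≡ 1 and 1991 ≡ 3 (mod 4), so (9/1991) = +(1991/9).
Reduce top mod 9: now compute (2/9).
Pull out 2: since 9 ≡ 1 (mod 8), (2/9) = +1.
Reached (1/9) = 1. Collecting the sign flips along the way, the symbol is +1.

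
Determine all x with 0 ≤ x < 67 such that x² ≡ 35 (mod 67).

Since 67 ≡ 3 (mod 4), a square root of 35 is 35^((67+1)/4) = 35^17 mod 67.
Repeated squaring: 35^2≡19, 35^4≡26, 35^8≡6, 35^16≡36 (mod 67).
35^17 = 35^(16+1) ≡ 54 (mod 67).
Check: 54² = 2916 ≡ 35 (mod 67). The two roots are 13 and 54.

13, 54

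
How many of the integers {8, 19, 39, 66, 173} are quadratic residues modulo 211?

(8/211) = -1 → non-residue.
(19/211) = +1 → QR.
(39/211) = -1 → non-residue.
(66/211) = +1 → QR.
(173/211) = +1 → QR.
Total quadratic residues among the 5: 3.

3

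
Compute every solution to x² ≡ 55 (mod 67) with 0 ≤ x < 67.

Since 67 ≡ 3 (mod 4), a square root of 55 is 55^((67+1)/4) = 55^17 mod 67.
Repeated squaring: 55^2≡10, 55^4≡33, 55^8≡17, 55^16≡21 (mod 67).
55^17 = 55^(16+1) ≡ 16 (mod 67).
Check: 16² = 256 ≡ 55 (mod 67). The two roots are 16 and 51.

16, 51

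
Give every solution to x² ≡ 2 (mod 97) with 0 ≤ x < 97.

14, 83

97 ≡ 1 (mod 4), so we find a root by search.
Trying successive values, 14² = 196 ≡ 2 (mod 97). The other root is 97 − 14 = 83.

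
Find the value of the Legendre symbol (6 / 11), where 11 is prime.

Euler's criterion: (6/11) ≡ 6^5 (mod 11).
6^2 ≡ 3 (mod 11)
6^4 ≡ 9 (mod 11)
6^5 = 6^(4+1) ≡ 10 (mod 11).
Result is 10 ≡ −1, so (6/11) = −1.

-1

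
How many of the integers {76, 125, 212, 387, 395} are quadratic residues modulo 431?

(76/431) = +1 → QR.
(125/431) = +1 → QR.
(212/431) = +1 → QR.
(387/431) = -1 → non-residue.
(395/431) = -1 → non-residue.
Total quadratic residues among the 5: 3.

3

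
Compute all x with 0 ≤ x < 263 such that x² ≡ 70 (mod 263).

Since 263 ≡ 3 (mod 4), a square root of 70 is 70^((263+1)/4) = 70^66 mod 263.
Repeated squaring: 70^2≡166, 70^4≡204, 70^8≡62, 70^16≡162, 70^32≡207, 70^64≡243 (mod 263).
70^66 = 70^(64+2) ≡ 99 (mod 263).
Check: 99² = 9801 ≡ 70 (mod 263). The two roots are 99 and 164.

99, 164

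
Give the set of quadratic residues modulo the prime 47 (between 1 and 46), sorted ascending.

Square k = 1,…,23 (k and 47−k give the same square):
1²=1, 2²=4, 3²=9, 4²=16, 5²=25, 6²=36, 7²≡2, 8²≡17, 9²≡34, 10²≡6, 11²≡27, 12²≡3, 13²≡28, 14²≡8, 15²≡37, 16²≡21, 17²≡7, 18²≡42, 19²≡32, 20²≡24, 21²≡18, 22²≡14, 23²≡12 (mod 47).
So the quadratic residues mod 47 are {1, 2, 3, 4, 6, 7, 8, 9, 12, 14, 16, 17, 18, 21, 24, 25, 27, 28, 32, 34, 36, 37, 42}.

1,2,3,4,6,7,8,9,12,14,16,17,18,21,24,25,27,28,32,34,36,37,42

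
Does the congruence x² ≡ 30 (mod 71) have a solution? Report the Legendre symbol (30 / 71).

1

Pull out 2: since 71 ≡ 7 (mod 8), (2/71) = +1.
Reciprocity: 15 ≡ 3 and 71 ≡ 3 (mod 4), so (15/71) = −(71/15).
Reduce top mod 15: now compute (11/15).
Reciprocity: 11 ≡ 3 and 15 ≡ 3 (mod 4), so (11/15) = −(15/11).
Reduce top mod 11: now compute (4/11).
Pull out 2^2: since 11 ≡ 3 (mod 8), (2/11) = -1, so (2/11)^2 = +1.
Reached (1/11) = 1. Collecting the sign flips along the way, the symbol is +1.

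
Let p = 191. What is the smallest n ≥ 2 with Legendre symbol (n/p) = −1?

(2/191) = +1, so 2 is a residue.
(3/191) = +1, so 3 is a residue.
(4/191) = +1, so 4 is a residue.
(5/191) = +1, so 5 is a residue.
(6/191) = +1, so 6 is a residue.
(7/191) = −1, so 7 is the smallest positive non-residue mod 191.

7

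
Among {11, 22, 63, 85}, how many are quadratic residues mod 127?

(11/127) = +1 → QR.
(22/127) = +1 → QR.
(63/127) = -1 → non-residue.
(85/127) = -1 → non-residue.
Total quadratic residues among the 4: 2.

2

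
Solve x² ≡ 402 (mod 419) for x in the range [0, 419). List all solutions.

54, 365

Since 419 ≡ 3 (mod 4), a square root of 402 is 402^((419+1)/4) = 402^105 mod 419.
Repeated squaring: 402^2≡289, 402^4≡140, 402^8≡326, 402^16≡269, 402^32≡293, 402^64≡373 (mod 419).
402^105 = 402^(64+32+8+1) ≡ 365 (mod 419).
Check: 365² = 133225 ≡ 402 (mod 419). The two roots are 54 and 365.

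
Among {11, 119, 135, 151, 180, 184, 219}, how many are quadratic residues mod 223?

2

(11/223) = -1 → non-residue.
(119/223) = +1 → QR.
(135/223) = +1 → QR.
(151/223) = -1 → non-residue.
(180/223) = -1 → non-residue.
(184/223) = -1 → non-residue.
(219/223) = -1 → non-residue.
Total quadratic residues among the 7: 2.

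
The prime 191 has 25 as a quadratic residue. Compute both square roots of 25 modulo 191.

Since 191 ≡ 3 (mod 4), a square root of 25 is 25^((191+1)/4) = 25^48 mod 191.
Repeated squaring: 25^2≡52, 25^4≡30, 25^8≡136, 25^16≡160, 25^32≡6 (mod 191).
25^48 = 25^(32+16) ≡ 5 (mod 191).
Check: 5² = 25 ≡ 25 (mod 191). The two roots are 5 and 186.

5, 186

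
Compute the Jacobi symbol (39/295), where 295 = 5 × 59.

-1

Reciprocity: 39 ≡ 3 and 295 ≡ 3 (mod 4), so (39/295) = −(295/39).
Reduce top mod 39: now compute (22/39).
Pull out 2: since 39 ≡ 7 (mod 8), (2/39) = +1.
Reciprocity: 11 ≡ 3 and 39 ≡ 3 (mod 4), so (11/39) = −(39/11).
Reduce top mod 11: now compute (6/11).
Pull out 2: since 11 ≡ 3 (mod 8), (2/11) = -1.
Reciprocity: 3 ≡ 3 and 11 ≡ 3 (mod 4), so (3/11) = −(11/3).
Reduce top mod 3: now compute (2/3).
Pull out 2: since 3 ≡ 3 (mod 8), (2/3) = -1.
Reached (1/3) = 1. Collecting the sign flips along the way, the symbol is -1.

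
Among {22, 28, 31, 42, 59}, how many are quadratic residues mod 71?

0

(22/71) = -1 → non-residue.
(28/71) = -1 → non-residue.
(31/71) = -1 → non-residue.
(42/71) = -1 → non-residue.
(59/71) = -1 → non-residue.
Total quadratic residues among the 5: 0.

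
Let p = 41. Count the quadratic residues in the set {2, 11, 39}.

2

(2/41) = +1 → QR.
(11/41) = -1 → non-residue.
(39/41) = +1 → QR.
Total quadratic residues among the 3: 2.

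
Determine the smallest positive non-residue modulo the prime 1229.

(2/1229) = −1, so 2 is the smallest positive non-residue mod 1229.

2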